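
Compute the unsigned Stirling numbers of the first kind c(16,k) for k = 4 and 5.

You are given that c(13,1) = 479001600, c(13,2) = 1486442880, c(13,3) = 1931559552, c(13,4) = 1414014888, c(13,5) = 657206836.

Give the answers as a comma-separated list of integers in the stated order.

5056995703824, 2706813345600

r14: T_14,2=13×1486442880+479001600=19802759040; T_14,3=13×1931559552+1486442880=26596717056; T_14,4=13×1414014888+1931559552=20313753096; T_14,5=13×657206836+1414014888=9957703756
r15: T_15,3=14×26596717056+19802759040=392156797824; T_15,4=14×20313753096+26596717056=310989260400; T_15,5=14×9957703756+20313753096=159721605680
r16: T_16,4=15×310989260400+392156797824=5056995703824; T_16,5=15×159721605680+310989260400=2706813345600
Read c(16,4) = 5056995703824, c(16,5) = 2706813345600.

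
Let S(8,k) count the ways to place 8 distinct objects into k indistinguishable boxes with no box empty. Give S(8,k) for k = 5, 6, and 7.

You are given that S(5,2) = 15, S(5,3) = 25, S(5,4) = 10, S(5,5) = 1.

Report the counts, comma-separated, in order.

1050, 266, 28

[6] T[6,3]:3*25+15=90 · T[6,4]:4*10+25=65 · T[6,5]:5*1+10=15 · T[6,6]:6*0+1=1
[7] T[7,4]:4*65+90=350 · T[7,5]:5*15+65=140 · T[7,6]:6*1+15=21 · T[7,7]:7*0+1=1
[8] T[8,5]:5*140+350=1050 · T[8,6]:6*21+140=266 · T[8,7]:7*1+21=28
Read S(8,5) = 1050, S(8,6) = 266, S(8,7) = 28.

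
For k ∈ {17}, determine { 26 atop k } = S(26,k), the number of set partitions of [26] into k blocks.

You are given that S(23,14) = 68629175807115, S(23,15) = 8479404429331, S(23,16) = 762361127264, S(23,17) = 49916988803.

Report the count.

1343731795378830

@24  (24,15):8479404429331·15+68629175807115→195820242247080, (24,16):762361127264·16+8479404429331→20677182465555, (24,17):49916988803·17+762361127264→1610949936915
@25  (25,16):20677182465555·16+195820242247080→526655161695960, (25,17):1610949936915·17+20677182465555→48063331393110
@26  (26,17):48063331393110·17+526655161695960→1343731795378830
Read S(26,17) = 1343731795378830.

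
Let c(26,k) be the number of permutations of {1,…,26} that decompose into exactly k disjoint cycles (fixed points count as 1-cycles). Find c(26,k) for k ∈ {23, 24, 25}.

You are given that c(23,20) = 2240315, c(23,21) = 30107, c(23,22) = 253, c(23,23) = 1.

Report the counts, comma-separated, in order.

[24] T[24,21]:23*30107+2240315=2932776 · T[24,22]:23*253+30107=35926 · T[24,23]:23*1+253=276 · T[24,24]:23*0+1=1
[25] T[25,22]:24*35926+2932776=3795000 · T[25,23]:24*276+35926=42550 · T[25,24]:24*1+276=300 · T[25,25]:24*0+1=1
[26] T[26,23]:25*42550+3795000=4858750 · T[26,24]:25*300+42550=50050 · T[26,25]:25*1+300=325
Read c(26,23) = 4858750, c(26,24) = 50050, c(26,25) = 325.

4858750, 50050, 325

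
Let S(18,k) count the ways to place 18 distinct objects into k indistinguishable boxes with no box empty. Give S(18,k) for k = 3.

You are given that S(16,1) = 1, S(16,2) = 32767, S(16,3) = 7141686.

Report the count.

@17  (17,2):32767·2+1→65535, (17,3):7141686·3+32767→21457825
@18  (18,3):21457825·3+65535→64439010
Read S(18,3) = 64439010.

64439010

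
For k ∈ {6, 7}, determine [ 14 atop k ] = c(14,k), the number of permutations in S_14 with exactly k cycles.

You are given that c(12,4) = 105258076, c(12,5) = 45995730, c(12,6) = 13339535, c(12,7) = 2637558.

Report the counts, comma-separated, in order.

[13] T[13,5]:12*45995730+105258076=657206836 · T[13,6]:12*13339535+45995730=206070150 · T[13,7]:12*2637558+13339535=44990231
[14] T[14,6]:13*206070150+657206836=3336118786 · T[14,7]:13*44990231+206070150=790943153
Read c(14,6) = 3336118786, c(14,7) = 790943153.

3336118786, 790943153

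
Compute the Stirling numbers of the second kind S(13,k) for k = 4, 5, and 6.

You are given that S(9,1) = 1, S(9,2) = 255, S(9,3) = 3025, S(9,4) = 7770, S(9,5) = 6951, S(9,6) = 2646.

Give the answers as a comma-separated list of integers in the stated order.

[10] T[10,1]:1*1+0=1 · T[10,2]:2*255+1=511 · T[10,3]:3*3025+255=9330 · T[10,4]:4*7770+3025=34105 · T[10,5]:5*6951+7770=42525 · T[10,6]:6*2646+6951=22827
[11] T[11,2]:2*511+1=1023 · T[11,3]:3*9330+511=28501 · T[11,4]:4*34105+9330=145750 · T[11,5]:5*42525+34105=246730 · T[11,6]:6*22827+42525=179487
[12] T[12,3]:3*28501+1023=86526 · T[12,4]:4*145750+28501=611501 · T[12,5]:5*246730+145750=1379400 · T[12,6]:6*179487+246730=1323652
[13] T[13,4]:4*611501+86526=2532530 · T[13,5]:5*1379400+611501=7508501 · T[13,6]:6*1323652+1379400=9321312
Read S(13,4) = 2532530, S(13,5) = 7508501, S(13,6) = 9321312.

2532530, 7508501, 9321312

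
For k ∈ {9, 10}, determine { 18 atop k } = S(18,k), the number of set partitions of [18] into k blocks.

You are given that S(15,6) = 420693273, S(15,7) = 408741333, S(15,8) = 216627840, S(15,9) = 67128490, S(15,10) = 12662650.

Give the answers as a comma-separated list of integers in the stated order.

r16: T_16,7=7×408741333+420693273=3281882604; T_16,8=8×216627840+408741333=2141764053; T_16,9=9×67128490+216627840=820784250; T_16,10=10×12662650+67128490=193754990
r17: T_17,8=8×2141764053+3281882604=20415995028; T_17,9=9×820784250+2141764053=9528822303; T_17,10=10×193754990+820784250=2758334150
r18: T_18,9=9×9528822303+20415995028=106175395755; T_18,10=10×2758334150+9528822303=37112163803
Read S(18,9) = 106175395755, S(18,10) = 37112163803.

106175395755, 37112163803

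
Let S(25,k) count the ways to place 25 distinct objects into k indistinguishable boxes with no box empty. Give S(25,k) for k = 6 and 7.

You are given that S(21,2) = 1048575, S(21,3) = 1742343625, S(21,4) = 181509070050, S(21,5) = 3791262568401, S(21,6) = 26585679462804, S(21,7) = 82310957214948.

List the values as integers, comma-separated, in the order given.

[22] T[22,3]:3*1742343625+1048575=5228079450 · T[22,4]:4*181509070050+1742343625=727778623825 · T[22,5]:5*3791262568401+181509070050=19137821912055 · T[22,6]:6*26585679462804+3791262568401=163305339345225 · T[22,7]:7*82310957214948+26585679462804=602762379967440
[23] T[23,4]:4*727778623825+5228079450=2916342574750 · T[23,5]:5*19137821912055+727778623825=96416888184100 · T[23,6]:6*163305339345225+19137821912055=998969857983405 · T[23,7]:7*602762379967440+163305339345225=4382641999117305
[24] T[24,5]:5*96416888184100+2916342574750=485000783495250 · T[24,6]:6*998969857983405+96416888184100=6090236036084530 · T[24,7]:7*4382641999117305+998969857983405=31677463851804540
[25] T[25,6]:6*6090236036084530+485000783495250=37026417000002430 · T[25,7]:7*31677463851804540+6090236036084530=227832482998716310
Read S(25,6) = 37026417000002430, S(25,7) = 227832482998716310.

37026417000002430, 227832482998716310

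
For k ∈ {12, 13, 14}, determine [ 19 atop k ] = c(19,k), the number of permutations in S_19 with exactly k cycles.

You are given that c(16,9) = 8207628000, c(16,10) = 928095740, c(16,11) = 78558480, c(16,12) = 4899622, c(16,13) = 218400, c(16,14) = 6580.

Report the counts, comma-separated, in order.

i=17: T(17,10)=8207628000+16·928095740=23057159840 | T(17,11)=928095740+16·78558480=2185031420 | T(17,12)=78558480+16·4899622=156952432 | T(17,13)=4899622+16·218400=8394022 | T(17,14)=218400+16·6580=323680
i=18: T(18,11)=23057159840+17·2185031420=60202693980 | T(18,12)=2185031420+17·156952432=4853222764 | T(18,13)=156952432+17·8394022=299650806 | T(18,14)=8394022+17·323680=13896582
i=19: T(19,12)=60202693980+18·4853222764=147560703732 | T(19,13)=4853222764+18·299650806=10246937272 | T(19,14)=299650806+18·13896582=549789282
Read c(19,12) = 147560703732, c(19,13) = 10246937272, c(19,14) = 549789282.

147560703732, 10246937272, 549789282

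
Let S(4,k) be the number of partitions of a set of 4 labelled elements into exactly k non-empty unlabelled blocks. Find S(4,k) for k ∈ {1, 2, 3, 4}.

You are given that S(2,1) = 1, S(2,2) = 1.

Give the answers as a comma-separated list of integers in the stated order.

1, 7, 6, 1

r3: T_3,1=1×1+0=1; T_3,2=2×1+1=3; T_3,3=3×0+1=1
r4: T_4,1=1×1+0=1; T_4,2=2×3+1=7; T_4,3=3×1+3=6; T_4,4=4×0+1=1
Read S(4,1) = 1, S(4,2) = 7, S(4,3) = 6, S(4,4) = 1.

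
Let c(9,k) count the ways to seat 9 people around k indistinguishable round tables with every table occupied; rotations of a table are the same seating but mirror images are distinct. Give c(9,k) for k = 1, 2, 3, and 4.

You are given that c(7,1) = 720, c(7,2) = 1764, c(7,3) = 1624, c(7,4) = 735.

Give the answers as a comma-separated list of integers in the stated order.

row 8: T[8][1]=7·720+0=5040  T[8][2]=7·1764+720=13068  T[8][3]=7·1624+1764=13132  T[8][4]=7·735+1624=6769
row 9: T[9][1]=8·5040+0=40320  T[9][2]=8·13068+5040=109584  T[9][3]=8·13132+13068=118124  T[9][4]=8·6769+13132=67284
Read c(9,1) = 40320, c(9,2) = 109584, c(9,3) = 118124, c(9,4) = 67284.

40320, 109584, 118124, 67284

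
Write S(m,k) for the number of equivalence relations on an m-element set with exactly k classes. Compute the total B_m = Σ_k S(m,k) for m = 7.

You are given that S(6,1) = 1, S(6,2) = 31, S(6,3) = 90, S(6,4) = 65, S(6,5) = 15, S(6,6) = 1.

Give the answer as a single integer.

877

row 7: T[7][1]=1·1+0=1  T[7][2]=2·31+1=63  T[7][3]=3·90+31=301  T[7][4]=4·65+90=350  T[7][5]=5·15+65=140  T[7][6]=6·1+15=21  T[7][7]=7·0+1=1
B_7 = ΣS(7,k) = 1+63+301+350+140+21+1 = 877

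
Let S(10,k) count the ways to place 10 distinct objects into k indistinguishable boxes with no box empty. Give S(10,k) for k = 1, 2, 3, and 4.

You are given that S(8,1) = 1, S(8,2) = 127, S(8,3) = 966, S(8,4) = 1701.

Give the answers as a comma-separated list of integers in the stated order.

[9] T[9,1]:1*1+0=1 · T[9,2]:2*127+1=255 · T[9,3]:3*966+127=3025 · T[9,4]:4*1701+966=7770
[10] T[10,1]:1*1+0=1 · T[10,2]:2*255+1=511 · T[10,3]:3*3025+255=9330 · T[10,4]:4*7770+3025=34105
Read S(10,1) = 1, S(10,2) = 511, S(10,3) = 9330, S(10,4) = 34105.

1, 511, 9330, 34105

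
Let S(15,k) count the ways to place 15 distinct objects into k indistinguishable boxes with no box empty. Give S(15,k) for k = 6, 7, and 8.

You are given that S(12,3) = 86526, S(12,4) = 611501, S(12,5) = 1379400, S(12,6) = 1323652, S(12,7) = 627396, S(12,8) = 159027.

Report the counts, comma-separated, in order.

420693273, 408741333, 216627840

row 13: T[13][4]=4·611501+86526=2532530  T[13][5]=5·1379400+611501=7508501  T[13][6]=6·1323652+1379400=9321312  T[13][7]=7·627396+1323652=5715424  T[13][8]=8·159027+627396=1899612
row 14: T[14][5]=5·7508501+2532530=40075035  T[14][6]=6·9321312+7508501=63436373  T[14][7]=7·5715424+9321312=49329280  T[14][8]=8·1899612+5715424=20912320
row 15: T[15][6]=6·63436373+40075035=420693273  T[15][7]=7·49329280+63436373=408741333  T[15][8]=8·20912320+49329280=216627840
Read S(15,6) = 420693273, S(15,7) = 408741333, S(15,8) = 216627840.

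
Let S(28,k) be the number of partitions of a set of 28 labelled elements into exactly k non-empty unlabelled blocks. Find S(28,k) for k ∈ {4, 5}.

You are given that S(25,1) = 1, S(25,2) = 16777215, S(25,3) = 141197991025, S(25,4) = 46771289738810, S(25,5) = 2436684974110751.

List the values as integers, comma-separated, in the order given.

@26  (26,2):16777215·2+1→33554431, (26,3):141197991025·3+16777215→423610750290, (26,4):46771289738810·4+141197991025→187226356946265, (26,5):2436684974110751·5+46771289738810→12230196160292565
@27  (27,3):423610750290·3+33554431→1270865805301, (27,4):187226356946265·4+423610750290→749329038535350, (27,5):12230196160292565·5+187226356946265→61338207158409090
@28  (28,4):749329038535350·4+1270865805301→2998587019946701, (28,5):61338207158409090·5+749329038535350→307440364830580800
Read S(28,4) = 2998587019946701, S(28,5) = 307440364830580800.

2998587019946701, 307440364830580800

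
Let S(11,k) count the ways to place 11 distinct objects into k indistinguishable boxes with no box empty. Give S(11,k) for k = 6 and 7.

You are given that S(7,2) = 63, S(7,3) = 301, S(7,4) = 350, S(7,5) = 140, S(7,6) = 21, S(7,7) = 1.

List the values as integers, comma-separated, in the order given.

179487, 63987

i=8: T(8,3)=63+3·301=966 | T(8,4)=301+4·350=1701 | T(8,5)=350+5·140=1050 | T(8,6)=140+6·21=266 | T(8,7)=21+7·1=28
i=9: T(9,4)=966+4·1701=7770 | T(9,5)=1701+5·1050=6951 | T(9,6)=1050+6·266=2646 | T(9,7)=266+7·28=462
i=10: T(10,5)=7770+5·6951=42525 | T(10,6)=6951+6·2646=22827 | T(10,7)=2646+7·462=5880
i=11: T(11,6)=42525+6·22827=179487 | T(11,7)=22827+7·5880=63987
Read S(11,6) = 179487, S(11,7) = 63987.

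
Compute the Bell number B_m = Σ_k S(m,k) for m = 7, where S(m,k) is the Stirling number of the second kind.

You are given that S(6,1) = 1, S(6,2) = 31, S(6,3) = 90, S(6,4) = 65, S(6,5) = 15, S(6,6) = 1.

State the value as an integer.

[7] T[7,1]:1*1+0=1 · T[7,2]:2*31+1=63 · T[7,3]:3*90+31=301 · T[7,4]:4*65+90=350 · T[7,5]:5*15+65=140 · T[7,6]:6*1+15=21 · T[7,7]:7*0+1=1
B_7 = ΣS(7,k) = 1+63+301+350+140+21+1 = 877

877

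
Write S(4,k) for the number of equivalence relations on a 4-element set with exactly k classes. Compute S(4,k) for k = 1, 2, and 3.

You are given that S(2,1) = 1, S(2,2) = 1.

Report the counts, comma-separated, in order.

i=3: T(3,1)=0+1·1=1 | T(3,2)=1+2·1=3 | T(3,3)=1+3·0=1
i=4: T(4,1)=0+1·1=1 | T(4,2)=1+2·3=7 | T(4,3)=3+3·1=6
Read S(4,1) = 1, S(4,2) = 7, S(4,3) = 6.

1, 7, 6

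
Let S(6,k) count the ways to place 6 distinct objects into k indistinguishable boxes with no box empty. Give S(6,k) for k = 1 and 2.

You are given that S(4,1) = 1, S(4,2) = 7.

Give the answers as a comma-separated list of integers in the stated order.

row 5: T[5][1]=1·1+0=1  T[5][2]=2·7+1=15
row 6: T[6][1]=1·1+0=1  T[6][2]=2·15+1=31
Read S(6,1) = 1, S(6,2) = 31.

1, 31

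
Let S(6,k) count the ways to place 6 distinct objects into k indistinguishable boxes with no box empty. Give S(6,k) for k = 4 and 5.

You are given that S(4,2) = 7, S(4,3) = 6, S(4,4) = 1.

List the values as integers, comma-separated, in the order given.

row 5: T[5][3]=3·6+7=25  T[5][4]=4·1+6=10  T[5][5]=5·0+1=1
row 6: T[6][4]=4·10+25=65  T[6][5]=5·1+10=15
Read S(6,4) = 65, S(6,5) = 15.

65, 15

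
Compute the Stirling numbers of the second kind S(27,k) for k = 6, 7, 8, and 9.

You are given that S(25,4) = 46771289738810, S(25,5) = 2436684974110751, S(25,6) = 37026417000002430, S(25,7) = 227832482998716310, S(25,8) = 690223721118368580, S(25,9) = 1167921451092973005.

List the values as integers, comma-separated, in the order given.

row 26: T[26][5]=5·2436684974110751+46771289738810=12230196160292565  T[26][6]=6·37026417000002430+2436684974110751=224595186974125331  T[26][7]=7·227832482998716310+37026417000002430=1631853797991016600  T[26][8]=8·690223721118368580+227832482998716310=5749622251945664950  T[26][9]=9·1167921451092973005+690223721118368580=11201516780955125625
row 27: T[27][6]=6·224595186974125331+12230196160292565=1359801318005044551  T[27][7]=7·1631853797991016600+224595186974125331=11647571772911241531  T[27][8]=8·5749622251945664950+1631853797991016600=47628831813556336200  T[27][9]=9·11201516780955125625+5749622251945664950=106563273280541795575
Read S(27,6) = 1359801318005044551, S(27,7) = 11647571772911241531, S(27,8) = 47628831813556336200, S(27,9) = 106563273280541795575.

1359801318005044551, 11647571772911241531, 47628831813556336200, 106563273280541795575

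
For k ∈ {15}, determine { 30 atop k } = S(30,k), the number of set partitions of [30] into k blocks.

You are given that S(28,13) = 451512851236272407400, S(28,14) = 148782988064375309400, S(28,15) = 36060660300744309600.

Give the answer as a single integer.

@29  (29,14):148782988064375309400·14+451512851236272407400→2534474684137526739000, (29,15):36060660300744309600·15+148782988064375309400→689692892575539953400
@30  (30,15):689692892575539953400·15+2534474684137526739000→12879868072770626040000
Read S(30,15) = 12879868072770626040000.

12879868072770626040000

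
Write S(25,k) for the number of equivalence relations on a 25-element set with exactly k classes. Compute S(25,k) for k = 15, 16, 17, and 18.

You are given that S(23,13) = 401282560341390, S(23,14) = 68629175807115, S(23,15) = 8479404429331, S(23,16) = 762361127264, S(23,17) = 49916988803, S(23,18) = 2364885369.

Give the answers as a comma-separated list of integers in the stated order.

row 24: T[24][14]=14·68629175807115+401282560341390=1362091021641000  T[24][15]=15·8479404429331+68629175807115=195820242247080  T[24][16]=16·762361127264+8479404429331=20677182465555  T[24][17]=17·49916988803+762361127264=1610949936915  T[24][18]=18·2364885369+49916988803=92484925445
row 25: T[25][15]=15·195820242247080+1362091021641000=4299394655347200  T[25][16]=16·20677182465555+195820242247080=526655161695960  T[25][17]=17·1610949936915+20677182465555=48063331393110  T[25][18]=18·92484925445+1610949936915=3275678594925
Read S(25,15) = 4299394655347200, S(25,16) = 526655161695960, S(25,17) = 48063331393110, S(25,18) = 3275678594925.

4299394655347200, 526655161695960, 48063331393110, 3275678594925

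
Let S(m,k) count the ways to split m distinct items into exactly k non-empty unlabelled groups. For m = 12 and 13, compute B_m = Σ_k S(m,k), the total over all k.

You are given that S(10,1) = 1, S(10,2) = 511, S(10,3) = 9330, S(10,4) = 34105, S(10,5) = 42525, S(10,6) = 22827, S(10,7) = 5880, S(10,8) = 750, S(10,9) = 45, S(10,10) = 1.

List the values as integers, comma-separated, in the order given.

row 11: T[11][1]=1·1+0=1  T[11][2]=2·511+1=1023  T[11][3]=3·9330+511=28501  T[11][4]=4·34105+9330=145750  T[11][5]=5·42525+34105=246730  T[11][6]=6·22827+42525=179487  T[11][7]=7·5880+22827=63987  T[11][8]=8·750+5880=11880  T[11][9]=9·45+750=1155  T[11][10]=10·1+45=55  T[11][11]=11·0+1=1
row 12: T[12][1]=1·1+0=1  T[12][2]=2·1023+1=2047  T[12][3]=3·28501+1023=86526  T[12][4]=4·145750+28501=611501  T[12][5]=5·246730+145750=1379400  T[12][6]=6·179487+246730=1323652  T[12][7]=7·63987+179487=627396  T[12][8]=8·11880+63987=159027  T[12][9]=9·1155+11880=22275  T[12][10]=10·55+1155=1705  T[12][11]=11·1+55=66  T[12][12]=12·0+1=1
row 13: T[13][1]=1·1+0=1  T[13][2]=2·2047+1=4095  T[13][3]=3·86526+2047=261625  T[13][4]=4·611501+86526=2532530  T[13][5]=5·1379400+611501=7508501  T[13][6]=6·1323652+1379400=9321312  T[13][7]=7·627396+1323652=5715424  T[13][8]=8·159027+627396=1899612  T[13][9]=9·22275+159027=359502  T[13][10]=10·1705+22275=39325  T[13][11]=11·66+1705=2431  T[13][12]=12·1+66=78  T[13][13]=13·0+1=1
B_12 = ΣS(12,k) = 1+2047+86526+611501+1379400+1323652+627396+159027+22275+1705+66+1 = 4213597
B_13 = ΣS(13,k) = 1+4095+261625+2532530+7508501+9321312+5715424+1899612+359502+39325+2431+78+1 = 27644437

4213597, 27644437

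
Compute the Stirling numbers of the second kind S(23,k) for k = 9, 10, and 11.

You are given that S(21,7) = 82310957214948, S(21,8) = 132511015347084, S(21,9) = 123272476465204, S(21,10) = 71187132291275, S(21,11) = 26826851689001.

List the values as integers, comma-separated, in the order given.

12320068811796900, 9593401297313460, 4864251308951100

row 22: T[22][8]=8·132511015347084+82310957214948=1142399079991620  T[22][9]=9·123272476465204+132511015347084=1241963303533920  T[22][10]=10·71187132291275+123272476465204=835143799377954  T[22][11]=11·26826851689001+71187132291275=366282500870286
row 23: T[23][9]=9·1241963303533920+1142399079991620=12320068811796900  T[23][10]=10·835143799377954+1241963303533920=9593401297313460  T[23][11]=11·366282500870286+835143799377954=4864251308951100
Read S(23,9) = 12320068811796900, S(23,10) = 9593401297313460, S(23,11) = 4864251308951100.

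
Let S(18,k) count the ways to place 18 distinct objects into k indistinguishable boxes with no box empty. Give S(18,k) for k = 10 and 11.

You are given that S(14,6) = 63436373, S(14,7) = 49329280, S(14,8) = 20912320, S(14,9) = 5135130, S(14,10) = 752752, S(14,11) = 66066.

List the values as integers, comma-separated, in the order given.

37112163803, 8391004908

[15] T[15,7]:7*49329280+63436373=408741333 · T[15,8]:8*20912320+49329280=216627840 · T[15,9]:9*5135130+20912320=67128490 · T[15,10]:10*752752+5135130=12662650 · T[15,11]:11*66066+752752=1479478
[16] T[16,8]:8*216627840+408741333=2141764053 · T[16,9]:9*67128490+216627840=820784250 · T[16,10]:10*12662650+67128490=193754990 · T[16,11]:11*1479478+12662650=28936908
[17] T[17,9]:9*820784250+2141764053=9528822303 · T[17,10]:10*193754990+820784250=2758334150 · T[17,11]:11*28936908+193754990=512060978
[18] T[18,10]:10*2758334150+9528822303=37112163803 · T[18,11]:11*512060978+2758334150=8391004908
Read S(18,10) = 37112163803, S(18,11) = 8391004908.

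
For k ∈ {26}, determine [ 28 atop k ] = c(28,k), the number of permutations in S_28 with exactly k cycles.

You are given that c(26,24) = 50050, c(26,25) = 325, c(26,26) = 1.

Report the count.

67977

row 27: T[27][25]=26·325+50050=58500  T[27][26]=26·1+325=351
row 28: T[28][26]=27·351+58500=67977
Read c(28,26) = 67977.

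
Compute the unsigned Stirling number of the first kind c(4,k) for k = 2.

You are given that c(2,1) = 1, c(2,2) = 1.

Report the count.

@3  (3,1):1·2+0→2, (3,2):1·2+1→3
@4  (4,2):3·3+2→11
Read c(4,2) = 11.

11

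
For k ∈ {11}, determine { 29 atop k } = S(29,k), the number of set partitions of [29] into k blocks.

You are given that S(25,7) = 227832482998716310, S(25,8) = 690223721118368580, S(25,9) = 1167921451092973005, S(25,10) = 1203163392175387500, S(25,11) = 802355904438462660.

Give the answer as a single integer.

r26: T_26,8=8×690223721118368580+227832482998716310=5749622251945664950; T_26,9=9×1167921451092973005+690223721118368580=11201516780955125625; T_26,10=10×1203163392175387500+1167921451092973005=13199555372846848005; T_26,11=11×802355904438462660+1203163392175387500=10029078340998476760
r27: T_27,9=9×11201516780955125625+5749622251945664950=106563273280541795575; T_27,10=10×13199555372846848005+11201516780955125625=143197070509423605675; T_27,11=11×10029078340998476760+13199555372846848005=123519417123830092365
r28: T_28,10=10×143197070509423605675+106563273280541795575=1538533978374777852325; T_28,11=11×123519417123830092365+143197070509423605675=1501910658871554621690
r29: T_29,11=11×1501910658871554621690+1538533978374777852325=18059551225961878690915
Read S(29,11) = 18059551225961878690915.

18059551225961878690915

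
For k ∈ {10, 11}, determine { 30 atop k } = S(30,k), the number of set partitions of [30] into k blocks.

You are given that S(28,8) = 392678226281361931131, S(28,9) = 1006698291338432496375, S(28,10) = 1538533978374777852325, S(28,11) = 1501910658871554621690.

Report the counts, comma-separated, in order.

r29: T_29,9=9×1006698291338432496375+392678226281361931131=9452962848327254398506; T_29,10=10×1538533978374777852325+1006698291338432496375=16392038075086211019625; T_29,11=11×1501910658871554621690+1538533978374777852325=18059551225961878690915
r30: T_30,10=10×16392038075086211019625+9452962848327254398506=173373343599189364594756; T_30,11=11×18059551225961878690915+16392038075086211019625=215047101560666876619690
Read S(30,10) = 173373343599189364594756, S(30,11) = 215047101560666876619690.

173373343599189364594756, 215047101560666876619690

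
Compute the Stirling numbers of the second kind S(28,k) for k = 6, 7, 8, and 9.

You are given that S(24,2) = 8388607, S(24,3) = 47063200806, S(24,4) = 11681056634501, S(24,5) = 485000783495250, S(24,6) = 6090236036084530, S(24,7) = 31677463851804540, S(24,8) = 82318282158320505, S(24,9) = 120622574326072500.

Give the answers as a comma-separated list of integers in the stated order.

8220146115188676396, 82892803728383735268, 392678226281361931131, 1006698291338432496375

@25  (25,3):47063200806·3+8388607→141197991025, (25,4):11681056634501·4+47063200806→46771289738810, (25,5):485000783495250·5+11681056634501→2436684974110751, (25,6):6090236036084530·6+485000783495250→37026417000002430, (25,7):31677463851804540·7+6090236036084530→227832482998716310, (25,8):82318282158320505·8+31677463851804540→690223721118368580, (25,9):120622574326072500·9+82318282158320505→1167921451092973005
@26  (26,4):46771289738810·4+141197991025→187226356946265, (26,5):2436684974110751·5+46771289738810→12230196160292565, (26,6):37026417000002430·6+2436684974110751→224595186974125331, (26,7):227832482998716310·7+37026417000002430→1631853797991016600, (26,8):690223721118368580·8+227832482998716310→5749622251945664950, (26,9):1167921451092973005·9+690223721118368580→11201516780955125625
@27  (27,5):12230196160292565·5+187226356946265→61338207158409090, (27,6):224595186974125331·6+12230196160292565→1359801318005044551, (27,7):1631853797991016600·7+224595186974125331→11647571772911241531, (27,8):5749622251945664950·8+1631853797991016600→47628831813556336200, (27,9):11201516780955125625·9+5749622251945664950→106563273280541795575
@28  (28,6):1359801318005044551·6+61338207158409090→8220146115188676396, (28,7):11647571772911241531·7+1359801318005044551→82892803728383735268, (28,8):47628831813556336200·8+11647571772911241531→392678226281361931131, (28,9):106563273280541795575·9+47628831813556336200→1006698291338432496375
Read S(28,6) = 8220146115188676396, S(28,7) = 82892803728383735268, S(28,8) = 392678226281361931131, S(28,9) = 1006698291338432496375.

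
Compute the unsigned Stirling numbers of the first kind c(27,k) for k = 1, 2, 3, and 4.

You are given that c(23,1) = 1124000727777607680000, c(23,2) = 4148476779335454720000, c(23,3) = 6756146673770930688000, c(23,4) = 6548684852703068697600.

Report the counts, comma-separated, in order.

row 24: T[24][1]=23·1124000727777607680000+0=25852016738884976640000  T[24][2]=23·4148476779335454720000+1124000727777607680000=96538966652493066240000  T[24][3]=23·6756146673770930688000+4148476779335454720000=159539850276066860544000  T[24][4]=23·6548684852703068697600+6756146673770930688000=157375898285941510732800
row 25: T[25][1]=24·25852016738884976640000+0=620448401733239439360000  T[25][2]=24·96538966652493066240000+25852016738884976640000=2342787216398718566400000  T[25][3]=24·159539850276066860544000+96538966652493066240000=3925495373278097719296000  T[25][4]=24·157375898285941510732800+159539850276066860544000=3936561409138663118131200
row 26: T[26][1]=25·620448401733239439360000+0=15511210043330985984000000  T[26][2]=25·2342787216398718566400000+620448401733239439360000=59190128811701203599360000  T[26][3]=25·3925495373278097719296000+2342787216398718566400000=100480171548351161548800000  T[26][4]=25·3936561409138663118131200+3925495373278097719296000=102339530601744675672576000
row 27: T[27][1]=26·15511210043330985984000000+0=403291461126605635584000000  T[27][2]=26·59190128811701203599360000+15511210043330985984000000=1554454559147562279567360000  T[27][3]=26·100480171548351161548800000+59190128811701203599360000=2671674589068831403868160000  T[27][4]=26·102339530601744675672576000+100480171548351161548800000=2761307967193712729035776000
Read c(27,1) = 403291461126605635584000000, c(27,2) = 1554454559147562279567360000, c(27,3) = 2671674589068831403868160000, c(27,4) = 2761307967193712729035776000.

403291461126605635584000000, 1554454559147562279567360000, 2671674589068831403868160000, 2761307967193712729035776000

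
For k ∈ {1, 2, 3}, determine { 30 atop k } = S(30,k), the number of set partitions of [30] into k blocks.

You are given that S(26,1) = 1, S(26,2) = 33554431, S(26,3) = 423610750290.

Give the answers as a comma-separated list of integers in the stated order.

[27] T[27,1]:1*1+0=1 · T[27,2]:2*33554431+1=67108863 · T[27,3]:3*423610750290+33554431=1270865805301
[28] T[28,1]:1*1+0=1 · T[28,2]:2*67108863+1=134217727 · T[28,3]:3*1270865805301+67108863=3812664524766
[29] T[29,1]:1*1+0=1 · T[29,2]:2*134217727+1=268435455 · T[29,3]:3*3812664524766+134217727=11438127792025
[30] T[30,1]:1*1+0=1 · T[30,2]:2*268435455+1=536870911 · T[30,3]:3*11438127792025+268435455=34314651811530
Read S(30,1) = 1, S(30,2) = 536870911, S(30,3) = 34314651811530.

1, 536870911, 34314651811530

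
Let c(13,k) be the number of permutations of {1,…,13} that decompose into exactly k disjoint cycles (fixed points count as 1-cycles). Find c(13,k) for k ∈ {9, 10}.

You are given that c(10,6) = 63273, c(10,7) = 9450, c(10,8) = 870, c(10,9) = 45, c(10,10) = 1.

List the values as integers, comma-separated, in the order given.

row 11: T[11][7]=10·9450+63273=157773  T[11][8]=10·870+9450=18150  T[11][9]=10·45+870=1320  T[11][10]=10·1+45=55
row 12: T[12][8]=11·18150+157773=357423  T[12][9]=11·1320+18150=32670  T[12][10]=11·55+1320=1925
row 13: T[13][9]=12·32670+357423=749463  T[13][10]=12·1925+32670=55770
Read c(13,9) = 749463, c(13,10) = 55770.

749463, 55770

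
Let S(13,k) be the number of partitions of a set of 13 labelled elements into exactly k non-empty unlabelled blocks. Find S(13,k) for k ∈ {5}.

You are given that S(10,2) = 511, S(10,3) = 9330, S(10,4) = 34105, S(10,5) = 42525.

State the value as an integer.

[11] T[11,3]:3*9330+511=28501 · T[11,4]:4*34105+9330=145750 · T[11,5]:5*42525+34105=246730
[12] T[12,4]:4*145750+28501=611501 · T[12,5]:5*246730+145750=1379400
[13] T[13,5]:5*1379400+611501=7508501
Read S(13,5) = 7508501.

7508501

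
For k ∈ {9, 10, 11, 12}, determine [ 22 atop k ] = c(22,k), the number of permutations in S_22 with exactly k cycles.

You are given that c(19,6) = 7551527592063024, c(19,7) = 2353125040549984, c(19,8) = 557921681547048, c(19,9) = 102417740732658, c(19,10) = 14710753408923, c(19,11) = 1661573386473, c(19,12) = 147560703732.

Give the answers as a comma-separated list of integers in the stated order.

@20  (20,7):2353125040549984·19+7551527592063024→52260903362512720, (20,8):557921681547048·19+2353125040549984→12953636989943896, (20,9):102417740732658·19+557921681547048→2503858755467550, (20,10):14710753408923·19+102417740732658→381922055502195, (20,11):1661573386473·19+14710753408923→46280647751910, (20,12):147560703732·19+1661573386473→4465226757381
@21  (21,8):12953636989943896·20+52260903362512720→311333643161390640, (21,9):2503858755467550·20+12953636989943896→63030812099294896, (21,10):381922055502195·20+2503858755467550→10142299865511450, (21,11):46280647751910·20+381922055502195→1307535010540395, (21,12):4465226757381·20+46280647751910→135585182899530
@22  (22,9):63030812099294896·21+311333643161390640→1634980697246583456, (22,10):10142299865511450·21+63030812099294896→276019109275035346, (22,11):1307535010540395·21+10142299865511450→37600535086859745, (22,12):135585182899530·21+1307535010540395→4154823851430525
Read c(22,9) = 1634980697246583456, c(22,10) = 276019109275035346, c(22,11) = 37600535086859745, c(22,12) = 4154823851430525.

1634980697246583456, 276019109275035346, 37600535086859745, 4154823851430525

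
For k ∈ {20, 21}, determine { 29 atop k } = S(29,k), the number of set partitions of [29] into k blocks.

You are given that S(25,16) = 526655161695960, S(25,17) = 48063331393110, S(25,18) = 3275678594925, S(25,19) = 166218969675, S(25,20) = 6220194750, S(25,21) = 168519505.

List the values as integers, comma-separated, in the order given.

r26: T_26,17=17×48063331393110+526655161695960=1343731795378830; T_26,18=18×3275678594925+48063331393110=107025546101760; T_26,19=19×166218969675+3275678594925=6433839018750; T_26,20=20×6220194750+166218969675=290622864675; T_26,21=21×168519505+6220194750=9759104355
r27: T_27,18=18×107025546101760+1343731795378830=3270191625210510; T_27,19=19×6433839018750+107025546101760=229268487458010; T_27,20=20×290622864675+6433839018750=12246296312250; T_27,21=21×9759104355+290622864675=495564056130
r28: T_28,19=19×229268487458010+3270191625210510=7626292886912700; T_28,20=20×12246296312250+229268487458010=474194413703010; T_28,21=21×495564056130+12246296312250=22653141490980
r29: T_29,20=20×474194413703010+7626292886912700=17110181160972900; T_29,21=21×22653141490980+474194413703010=949910385013590
Read S(29,20) = 17110181160972900, S(29,21) = 949910385013590.

17110181160972900, 949910385013590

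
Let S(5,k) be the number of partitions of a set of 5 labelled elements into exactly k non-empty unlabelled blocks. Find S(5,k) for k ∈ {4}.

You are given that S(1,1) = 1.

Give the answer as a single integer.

10

r2: T_2,1=1×1+0=1; T_2,2=2×0+1=1
r3: T_3,2=2×1+1=3; T_3,3=3×0+1=1
r4: T_4,3=3×1+3=6; T_4,4=4×0+1=1
r5: T_5,4=4×1+6=10
Read S(5,4) = 10.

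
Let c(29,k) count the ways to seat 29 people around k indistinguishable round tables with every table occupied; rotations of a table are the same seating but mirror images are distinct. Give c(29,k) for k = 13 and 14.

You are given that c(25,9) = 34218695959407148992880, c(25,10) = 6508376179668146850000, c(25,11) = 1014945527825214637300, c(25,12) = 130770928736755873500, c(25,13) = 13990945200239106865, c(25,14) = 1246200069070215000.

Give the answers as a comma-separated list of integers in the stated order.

21590257290787088602515180, 2316762871029690607422990

row 26: T[26][10]=25·6508376179668146850000+34218695959407148992880=196928100451110820242880  T[26][11]=25·1014945527825214637300+6508376179668146850000=31882014375298512782500  T[26][12]=25·130770928736755873500+1014945527825214637300=4284218746244111474800  T[26][13]=25·13990945200239106865+130770928736755873500=480544558742733545125  T[26][14]=25·1246200069070215000+13990945200239106865=45145946926994481865
row 27: T[27][11]=26·31882014375298512782500+196928100451110820242880=1025860474208872152587880  T[27][12]=26·4284218746244111474800+31882014375298512782500=143271701777645411127300  T[27][13]=26·480544558742733545125+4284218746244111474800=16778377273555183648050  T[27][14]=26·45145946926994481865+480544558742733545125=1654339178844590073615
row 28: T[28][12]=27·143271701777645411127300+1025860474208872152587880=4894196422205298253024980  T[28][13]=27·16778377273555183648050+143271701777645411127300=596287888163635369624650  T[28][14]=27·1654339178844590073615+16778377273555183648050=61445535102359115635655
row 29: T[29][13]=28·596287888163635369624650+4894196422205298253024980=21590257290787088602515180  T[29][14]=28·61445535102359115635655+596287888163635369624650=2316762871029690607422990
Read c(29,13) = 21590257290787088602515180, c(29,14) = 2316762871029690607422990.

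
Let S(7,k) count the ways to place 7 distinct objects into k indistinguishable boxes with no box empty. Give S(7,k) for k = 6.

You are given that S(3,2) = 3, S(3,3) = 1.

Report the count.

@4  (4,3):1·3+3→6, (4,4):0·4+1→1
@5  (5,4):1·4+6→10, (5,5):0·5+1→1
@6  (6,5):1·5+10→15, (6,6):0·6+1→1
@7  (7,6):1·6+15→21
Read S(7,6) = 21.

21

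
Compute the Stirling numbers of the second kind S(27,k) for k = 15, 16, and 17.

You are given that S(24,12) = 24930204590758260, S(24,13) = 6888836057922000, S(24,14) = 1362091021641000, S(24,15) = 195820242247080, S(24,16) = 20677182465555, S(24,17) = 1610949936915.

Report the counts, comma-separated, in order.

1834634071262848260, 294063066070824960, 35569317763922670

row 25: T[25][13]=13·6888836057922000+24930204590758260=114485073343744260  T[25][14]=14·1362091021641000+6888836057922000=25958110360896000  T[25][15]=15·195820242247080+1362091021641000=4299394655347200  T[25][16]=16·20677182465555+195820242247080=526655161695960  T[25][17]=17·1610949936915+20677182465555=48063331393110
row 26: T[26][14]=14·25958110360896000+114485073343744260=477898618396288260  T[26][15]=15·4299394655347200+25958110360896000=90449030191104000  T[26][16]=16·526655161695960+4299394655347200=12725877242482560  T[26][17]=17·48063331393110+526655161695960=1343731795378830
row 27: T[27][15]=15·90449030191104000+477898618396288260=1834634071262848260  T[27][16]=16·12725877242482560+90449030191104000=294063066070824960  T[27][17]=17·1343731795378830+12725877242482560=35569317763922670
Read S(27,15) = 1834634071262848260, S(27,16) = 294063066070824960, S(27,17) = 35569317763922670.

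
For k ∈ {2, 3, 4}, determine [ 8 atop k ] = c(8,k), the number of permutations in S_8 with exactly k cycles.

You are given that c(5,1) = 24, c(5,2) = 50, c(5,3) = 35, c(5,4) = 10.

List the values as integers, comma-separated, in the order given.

r6: T_6,1=5×24+0=120; T_6,2=5×50+24=274; T_6,3=5×35+50=225; T_6,4=5×10+35=85
r7: T_7,1=6×120+0=720; T_7,2=6×274+120=1764; T_7,3=6×225+274=1624; T_7,4=6×85+225=735
r8: T_8,2=7×1764+720=13068; T_8,3=7×1624+1764=13132; T_8,4=7×735+1624=6769
Read c(8,2) = 13068, c(8,3) = 13132, c(8,4) = 6769.

13068, 13132, 6769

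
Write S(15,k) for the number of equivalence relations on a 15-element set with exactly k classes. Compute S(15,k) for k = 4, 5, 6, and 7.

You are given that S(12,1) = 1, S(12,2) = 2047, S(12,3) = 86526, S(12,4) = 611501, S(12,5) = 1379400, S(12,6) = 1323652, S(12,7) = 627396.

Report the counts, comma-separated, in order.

42355950, 210766920, 420693273, 408741333

@13  (13,2):2047·2+1→4095, (13,3):86526·3+2047→261625, (13,4):611501·4+86526→2532530, (13,5):1379400·5+611501→7508501, (13,6):1323652·6+1379400→9321312, (13,7):627396·7+1323652→5715424
@14  (14,3):261625·3+4095→788970, (14,4):2532530·4+261625→10391745, (14,5):7508501·5+2532530→40075035, (14,6):9321312·6+7508501→63436373, (14,7):5715424·7+9321312→49329280
@15  (15,4):10391745·4+788970→42355950, (15,5):40075035·5+10391745→210766920, (15,6):63436373·6+40075035→420693273, (15,7):49329280·7+63436373→408741333
Read S(15,4) = 42355950, S(15,5) = 210766920, S(15,6) = 420693273, S(15,7) = 408741333.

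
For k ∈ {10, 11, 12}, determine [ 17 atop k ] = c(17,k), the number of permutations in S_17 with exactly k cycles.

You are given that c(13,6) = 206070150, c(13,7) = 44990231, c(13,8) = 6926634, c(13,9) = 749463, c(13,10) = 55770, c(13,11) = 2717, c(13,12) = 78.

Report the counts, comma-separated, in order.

@14  (14,7):44990231·13+206070150→790943153, (14,8):6926634·13+44990231→135036473, (14,9):749463·13+6926634→16669653, (14,10):55770·13+749463→1474473, (14,11):2717·13+55770→91091, (14,12):78·13+2717→3731
@15  (15,8):135036473·14+790943153→2681453775, (15,9):16669653·14+135036473→368411615, (15,10):1474473·14+16669653→37312275, (15,11):91091·14+1474473→2749747, (15,12):3731·14+91091→143325
@16  (16,9):368411615·15+2681453775→8207628000, (16,10):37312275·15+368411615→928095740, (16,11):2749747·15+37312275→78558480, (16,12):143325·15+2749747→4899622
@17  (17,10):928095740·16+8207628000→23057159840, (17,11):78558480·16+928095740→2185031420, (17,12):4899622·16+78558480→156952432
Read c(17,10) = 23057159840, c(17,11) = 2185031420, c(17,12) = 156952432.

23057159840, 2185031420, 156952432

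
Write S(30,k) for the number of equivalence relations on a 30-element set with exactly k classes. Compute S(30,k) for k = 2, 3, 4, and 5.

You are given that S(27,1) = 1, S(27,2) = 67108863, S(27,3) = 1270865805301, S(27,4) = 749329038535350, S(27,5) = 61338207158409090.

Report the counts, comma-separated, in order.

i=28: T(28,1)=0+1·1=1 | T(28,2)=1+2·67108863=134217727 | T(28,3)=67108863+3·1270865805301=3812664524766 | T(28,4)=1270865805301+4·749329038535350=2998587019946701 | T(28,5)=749329038535350+5·61338207158409090=307440364830580800
i=29: T(29,1)=0+1·1=1 | T(29,2)=1+2·134217727=268435455 | T(29,3)=134217727+3·3812664524766=11438127792025 | T(29,4)=3812664524766+4·2998587019946701=11998160744311570 | T(29,5)=2998587019946701+5·307440364830580800=1540200411172850701
i=30: T(30,2)=1+2·268435455=536870911 | T(30,3)=268435455+3·11438127792025=34314651811530 | T(30,4)=11438127792025+4·11998160744311570=48004081105038305 | T(30,5)=11998160744311570+5·1540200411172850701=7713000216608565075
Read S(30,2) = 536870911, S(30,3) = 34314651811530, S(30,4) = 48004081105038305, S(30,5) = 7713000216608565075.

536870911, 34314651811530, 48004081105038305, 7713000216608565075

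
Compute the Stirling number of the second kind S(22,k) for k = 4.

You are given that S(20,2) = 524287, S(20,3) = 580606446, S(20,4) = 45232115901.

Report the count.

[21] T[21,3]:3*580606446+524287=1742343625 · T[21,4]:4*45232115901+580606446=181509070050
[22] T[22,4]:4*181509070050+1742343625=727778623825
Read S(22,4) = 727778623825.

727778623825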